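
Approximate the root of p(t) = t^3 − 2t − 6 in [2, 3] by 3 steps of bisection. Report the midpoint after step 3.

2.125

p(2.5) = 4.625 > 0, so the root lies in [2, 2.5]
p(2.25) = 0.890625 > 0, so the root lies in [2, 2.25]
p(2.125) = -0.654297 < 0, so the root lies in [2.125, 2.25]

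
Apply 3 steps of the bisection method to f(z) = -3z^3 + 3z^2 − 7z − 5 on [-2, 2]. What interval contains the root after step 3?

m = 0, f(m) = -5 (−); new bracket [-2, 0]
m = -1, f(m) = 8 (+); new bracket [-1, 0]
m = -0.5, f(m) = -0.375 (−); new bracket [-1, -0.5]

[-1, -0.5]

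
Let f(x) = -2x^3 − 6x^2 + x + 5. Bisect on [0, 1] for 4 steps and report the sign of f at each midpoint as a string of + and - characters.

midpoint 0.5: f = 3.75 > 0 → [0.5, 1]
midpoint 0.75: f = 1.53125 > 0 → [0.75, 1]
midpoint 0.875: f = -0.058594 < 0 → [0.75, 0.875]
midpoint 0.8125: f = 0.7788 > 0 → [0.8125, 0.875]

++-+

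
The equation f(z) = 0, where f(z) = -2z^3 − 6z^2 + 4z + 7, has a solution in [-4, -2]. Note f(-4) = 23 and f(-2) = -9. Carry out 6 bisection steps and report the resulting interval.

[-3.3125, -3.28125]

m = -3, f(m) = -5 (−); new bracket [-4, -3]
m = -3.5, f(m) = 5.25 (+); new bracket [-3.5, -3]
m = -3.25, f(m) = -0.71875 (−); new bracket [-3.5, -3.25]
m = -3.375, f(m) = 2.043 (+); new bracket [-3.375, -3.25]
m = -3.3125, f(m) = 0.6079 (+); new bracket [-3.3125, -3.25]
m = -3.28125, f(m) = -0.0688 (−); new bracket [-3.3125, -3.28125]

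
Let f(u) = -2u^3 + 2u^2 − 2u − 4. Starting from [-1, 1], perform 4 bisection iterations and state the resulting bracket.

[-0.875, -0.75]

m = 0, f(m) = -4 (−); new bracket [-1, 0]
m = -0.5, f(m) = -2.25 (−); new bracket [-1, -0.5]
m = -0.75, f(m) = -0.53125 (−); new bracket [-1, -0.75]
m = -0.875, f(m) = 0.6211 (+); new bracket [-0.875, -0.75]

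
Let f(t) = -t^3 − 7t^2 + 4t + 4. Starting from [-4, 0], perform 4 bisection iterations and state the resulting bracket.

[-0.75, -0.5]

f(-2) = -24 < 0, so the root lies in [-2, 0]
f(-1) = -6 < 0, so the root lies in [-1, 0]
f(-0.5) = 0.375 > 0, so the root lies in [-1, -0.5]
f(-0.75) = -2.5156 < 0, so the root lies in [-0.75, -0.5]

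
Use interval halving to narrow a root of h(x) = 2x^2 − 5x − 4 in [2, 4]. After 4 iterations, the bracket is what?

m = 3, h(m) = -1 (−); new bracket [3, 4]
m = 3.5, h(m) = 3 (+); new bracket [3, 3.5]
m = 3.25, h(m) = 0.875 (+); new bracket [3, 3.25]
m = 3.125, h(m) = -0.0938 (−); new bracket [3.125, 3.25]

[3.125, 3.25]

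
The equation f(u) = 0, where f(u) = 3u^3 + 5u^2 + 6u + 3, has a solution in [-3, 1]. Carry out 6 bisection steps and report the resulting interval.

u = -1 gives f = -1, negative; keep [-1, 1]
u = 0 gives f = 3, positive; keep [-1, 0]
u = -0.5 gives f = 0.875, positive; keep [-1, -0.5]
u = -0.75 gives f = 0.0469, positive; keep [-1, -0.75]
u = -0.875 gives f = -0.4316, negative; keep [-0.875, -0.75]
u = -0.8125 gives f = -0.1833, negative; keep [-0.8125, -0.75]

[-0.8125, -0.75]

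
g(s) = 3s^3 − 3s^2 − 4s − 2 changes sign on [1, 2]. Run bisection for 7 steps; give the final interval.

s = 1.5 gives g = -4.625, negative; keep [1.5, 2]
s = 1.75 gives g = -2.109375, negative; keep [1.75, 2]
s = 1.875 gives g = -0.271484, negative; keep [1.875, 2]
s = 1.9375 gives g = 0.8079, positive; keep [1.875, 1.9375]
s = 1.90625 gives g = 0.2544, positive; keep [1.875, 1.90625]
s = 1.890625 gives g = -0.012, negative; keep [1.890625, 1.90625]
s = 1.8984375 gives g = 0.1203, positive; keep [1.890625, 1.8984375]

[1.890625, 1.8984375]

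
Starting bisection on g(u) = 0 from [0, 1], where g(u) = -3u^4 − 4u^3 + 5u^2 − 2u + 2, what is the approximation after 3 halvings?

0.875

u = 0.5 gives g = 1.5625, positive; keep [0.5, 1]
u = 0.75 gives g = 0.675781, positive; keep [0.75, 1]
u = 0.875 gives g = -0.360107, negative; keep [0.75, 0.875]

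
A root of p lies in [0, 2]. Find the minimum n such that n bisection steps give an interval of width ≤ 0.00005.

16

Width after n steps is 2/2^n. Need 2^n ≥ 2/0.00005 = 40000.
2^15 = 32768 < 40000 ≤ 2^16 = 65536, so n = 16.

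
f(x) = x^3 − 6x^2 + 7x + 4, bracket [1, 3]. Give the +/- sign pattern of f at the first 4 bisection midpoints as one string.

m = 2, f(m) = 2 (+); new bracket [2, 3]
m = 2.5, f(m) = -0.375 (−); new bracket [2, 2.5]
m = 2.25, f(m) = 0.765625 (+); new bracket [2.25, 2.5]
m = 2.375, f(m) = 0.1777 (+); new bracket [2.375, 2.5]

+-++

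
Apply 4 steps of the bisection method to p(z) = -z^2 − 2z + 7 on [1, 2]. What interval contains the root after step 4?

z = 1.5 gives p = 1.75, positive; keep [1.5, 2]
z = 1.75 gives p = 0.4375, positive; keep [1.75, 2]
z = 1.875 gives p = -0.265625, negative; keep [1.75, 1.875]
z = 1.8125 gives p = 0.0898, positive; keep [1.8125, 1.875]

[1.8125, 1.875]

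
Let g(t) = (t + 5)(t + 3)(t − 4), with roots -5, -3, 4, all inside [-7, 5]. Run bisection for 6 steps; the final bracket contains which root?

g(-1) = -40 < 0, so the root lies in [-1, 5]
g(2) = -70 < 0, so the root lies in [2, 5]
g(3.5) = -27.625 < 0, so the root lies in [3.5, 5]
g(4.25) = 16.7656 > 0, so the root lies in [3.5, 4.25]
g(3.875) = -7.627 < 0, so the root lies in [3.875, 4.25]
g(4.0625) = 4.0002 > 0, so the root lies in [3.875, 4.0625]

4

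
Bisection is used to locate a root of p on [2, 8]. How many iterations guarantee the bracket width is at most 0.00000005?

Width after n steps is 6/2^n. Need 2^n ≥ 6/0.00000005 = 120000000.
2^26 = 67108864 < 120000000 ≤ 2^27 = 134217728, so n = 27.

27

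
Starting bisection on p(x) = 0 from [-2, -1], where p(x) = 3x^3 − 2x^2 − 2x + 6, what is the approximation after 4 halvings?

-1.1875

p(-1.5) = -5.625 < 0, so the root lies in [-1.5, -1]
p(-1.25) = -0.484375 < 0, so the root lies in [-1.25, -1]
p(-1.125) = 1.447266 > 0, so the root lies in [-1.25, -1.125]
p(-1.1875) = 0.531 > 0, so the root lies in [-1.25, -1.1875]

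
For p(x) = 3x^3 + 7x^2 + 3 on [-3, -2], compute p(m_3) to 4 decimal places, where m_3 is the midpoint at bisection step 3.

p(-2.5) = -0.125 < 0, so the root lies in [-2.5, -2]
p(-2.25) = 4.265625 > 0, so the root lies in [-2.5, -2.25]
p(-2.375) = 2.294922 > 0, so the root lies in [-2.5, -2.375]

2.2949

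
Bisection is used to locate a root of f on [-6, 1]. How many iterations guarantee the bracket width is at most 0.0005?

Width after n steps is 7/2^n. Need 2^n ≥ 7/0.0005 = 14000.
2^13 = 8192 < 14000 ≤ 2^14 = 16384, so n = 14.

14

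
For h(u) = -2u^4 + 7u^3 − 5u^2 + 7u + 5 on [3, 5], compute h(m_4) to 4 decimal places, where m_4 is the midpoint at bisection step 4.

midpoint 4: h = -111 < 0 → [3, 4]
midpoint 3.5: h = -31.75 < 0 → [3, 3.5]
midpoint 3.25: h = -7.898438 < 0 → [3, 3.25]
midpoint 3.125: h = 0.9351 > 0 → [3.125, 3.25]

0.9351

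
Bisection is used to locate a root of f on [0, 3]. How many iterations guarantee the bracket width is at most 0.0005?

13

Width after n steps is 3/2^n. Need 2^n ≥ 3/0.0005 = 6000.
2^12 = 4096 < 6000 ≤ 2^13 = 8192, so n = 13.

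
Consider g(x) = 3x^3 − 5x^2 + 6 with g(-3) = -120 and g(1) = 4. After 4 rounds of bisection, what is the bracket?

[-1, -0.75]

m = -1, g(m) = -2 (−); new bracket [-1, 1]
m = 0, g(m) = 6 (+); new bracket [-1, 0]
m = -0.5, g(m) = 4.375 (+); new bracket [-1, -0.5]
m = -0.75, g(m) = 1.9219 (+); new bracket [-1, -0.75]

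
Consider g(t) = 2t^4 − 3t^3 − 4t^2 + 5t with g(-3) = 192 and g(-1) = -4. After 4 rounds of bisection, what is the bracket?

t = -2 gives g = 30, positive; keep [-2, -1]
t = -1.5 gives g = 3.75, positive; keep [-1.5, -1]
t = -1.25 gives g = -1.757812, negative; keep [-1.5, -1.25]
t = -1.375 gives g = 0.5103, positive; keep [-1.375, -1.25]

[-1.375, -1.25]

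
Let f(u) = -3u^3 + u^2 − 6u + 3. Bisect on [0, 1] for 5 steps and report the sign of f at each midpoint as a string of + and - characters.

f(0.5) = -0.125 < 0, so the root lies in [0, 0.5]
f(0.25) = 1.515625 > 0, so the root lies in [0.25, 0.5]
f(0.375) = 0.732422 > 0, so the root lies in [0.375, 0.5]
f(0.4375) = 0.3152 > 0, so the root lies in [0.4375, 0.5]
f(0.46875) = 0.0982 > 0, so the root lies in [0.46875, 0.5]

-++++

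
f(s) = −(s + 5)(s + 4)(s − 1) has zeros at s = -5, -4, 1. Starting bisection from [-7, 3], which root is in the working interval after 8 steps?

1

s = -2 gives f = 18, positive; keep [-2, 3]
s = 0.5 gives f = 12.375, positive; keep [0.5, 3]
s = 1.75 gives f = -29.109375, negative; keep [0.5, 1.75]
s = 1.125 gives f = -3.9238, negative; keep [0.5, 1.125]
s = 0.8125 gives f = 5.2449, positive; keep [0.8125, 1.125]
s = 0.96875 gives f = 0.9268, positive; keep [0.96875, 1.125]
s = 1.046875 gives f = -1.4305, negative; keep [0.96875, 1.046875]
s = 1.0078125 gives f = -0.235, negative; keep [0.96875, 1.0078125]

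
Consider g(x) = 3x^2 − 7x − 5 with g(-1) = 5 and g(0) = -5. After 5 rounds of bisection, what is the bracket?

x = -0.5 gives g = -0.75, negative; keep [-1, -0.5]
x = -0.75 gives g = 1.9375, positive; keep [-0.75, -0.5]
x = -0.625 gives g = 0.546875, positive; keep [-0.625, -0.5]
x = -0.5625 gives g = -0.1133, negative; keep [-0.625, -0.5625]
x = -0.59375 gives g = 0.2139, positive; keep [-0.59375, -0.5625]

[-0.59375, -0.5625]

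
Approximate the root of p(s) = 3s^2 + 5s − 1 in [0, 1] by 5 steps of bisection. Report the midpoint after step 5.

0.15625

p(0.5) = 2.25 > 0, so the root lies in [0, 0.5]
p(0.25) = 0.4375 > 0, so the root lies in [0, 0.25]
p(0.125) = -0.328125 < 0, so the root lies in [0.125, 0.25]
p(0.1875) = 0.043 > 0, so the root lies in [0.125, 0.1875]
p(0.15625) = -0.1455 < 0, so the root lies in [0.15625, 0.1875]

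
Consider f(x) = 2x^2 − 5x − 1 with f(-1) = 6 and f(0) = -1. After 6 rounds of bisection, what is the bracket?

[-0.1875, -0.171875]

midpoint -0.5: f = 2 > 0 → [-0.5, 0]
midpoint -0.25: f = 0.375 > 0 → [-0.25, 0]
midpoint -0.125: f = -0.34375 < 0 → [-0.25, -0.125]
midpoint -0.1875: f = 0.0078 > 0 → [-0.1875, -0.125]
midpoint -0.15625: f = -0.1699 < 0 → [-0.1875, -0.15625]
midpoint -0.171875: f = -0.0815 < 0 → [-0.1875, -0.171875]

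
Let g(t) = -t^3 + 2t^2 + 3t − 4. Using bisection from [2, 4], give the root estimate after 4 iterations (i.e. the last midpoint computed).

t = 3 gives g = -4, negative; keep [2, 3]
t = 2.5 gives g = 0.375, positive; keep [2.5, 3]
t = 2.75 gives g = -1.421875, negative; keep [2.5, 2.75]
t = 2.625 gives g = -0.4316, negative; keep [2.5, 2.625]

2.625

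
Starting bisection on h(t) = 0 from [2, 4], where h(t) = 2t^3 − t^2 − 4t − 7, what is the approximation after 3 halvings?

t = 3 gives h = 26, positive; keep [2, 3]
t = 2.5 gives h = 8, positive; keep [2, 2.5]
t = 2.25 gives h = 1.71875, positive; keep [2, 2.25]

2.25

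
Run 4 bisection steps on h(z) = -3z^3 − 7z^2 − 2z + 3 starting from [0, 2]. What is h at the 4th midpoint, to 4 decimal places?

1.1074

z = 1 gives h = -9, negative; keep [0, 1]
z = 0.5 gives h = -0.125, negative; keep [0, 0.5]
z = 0.25 gives h = 2.015625, positive; keep [0.25, 0.5]
z = 0.375 gives h = 1.1074, positive; keep [0.375, 0.5]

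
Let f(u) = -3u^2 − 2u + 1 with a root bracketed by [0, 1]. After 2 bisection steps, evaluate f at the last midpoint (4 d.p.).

f(0.5) = -0.75 < 0, so the root lies in [0, 0.5]
f(0.25) = 0.3125 > 0, so the root lies in [0.25, 0.5]

0.3125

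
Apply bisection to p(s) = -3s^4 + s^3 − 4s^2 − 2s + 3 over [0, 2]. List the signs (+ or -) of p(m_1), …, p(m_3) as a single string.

-+-

s = 1 gives p = -5, negative; keep [0, 1]
s = 0.5 gives p = 0.9375, positive; keep [0.5, 1]
s = 0.75 gives p = -1.277344, negative; keep [0.5, 0.75]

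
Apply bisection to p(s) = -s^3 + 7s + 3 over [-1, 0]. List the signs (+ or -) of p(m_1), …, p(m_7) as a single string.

-+++---

p(-0.5) = -0.375 < 0, so the root lies in [-0.5, 0]
p(-0.25) = 1.265625 > 0, so the root lies in [-0.5, -0.25]
p(-0.375) = 0.427734 > 0, so the root lies in [-0.5, -0.375]
p(-0.4375) = 0.0212 > 0, so the root lies in [-0.5, -0.4375]
p(-0.46875) = -0.1783 < 0, so the root lies in [-0.46875, -0.4375]
p(-0.453125) = -0.0788 < 0, so the root lies in [-0.453125, -0.4375]
p(-0.4453125) = -0.0289 < 0, so the root lies in [-0.4453125, -0.4375]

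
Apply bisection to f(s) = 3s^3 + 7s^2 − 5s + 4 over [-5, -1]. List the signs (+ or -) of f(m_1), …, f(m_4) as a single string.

+---

s = -3 gives f = 1, positive; keep [-5, -3]
s = -4 gives f = -56, negative; keep [-4, -3]
s = -3.5 gives f = -21.375, negative; keep [-3.5, -3]
s = -3.25 gives f = -8.7969, negative; keep [-3.25, -3]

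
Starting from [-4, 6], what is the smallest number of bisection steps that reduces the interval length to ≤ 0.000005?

21

Width after n steps is 10/2^n. Need 2^n ≥ 10/0.000005 = 2000000.
2^20 = 1048576 < 2000000 ≤ 2^21 = 2097152, so n = 21.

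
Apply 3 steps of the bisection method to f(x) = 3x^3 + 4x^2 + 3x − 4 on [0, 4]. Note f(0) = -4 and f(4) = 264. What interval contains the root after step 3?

[0.5, 1]

midpoint 2: f = 42 > 0 → [0, 2]
midpoint 1: f = 6 > 0 → [0, 1]
midpoint 0.5: f = -1.125 < 0 → [0.5, 1]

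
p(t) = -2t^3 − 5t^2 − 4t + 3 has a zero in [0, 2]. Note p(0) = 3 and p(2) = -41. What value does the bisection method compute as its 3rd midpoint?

0.25

midpoint 1: p = -8 < 0 → [0, 1]
midpoint 0.5: p = -0.5 < 0 → [0, 0.5]
midpoint 0.25: p = 1.65625 > 0 → [0.25, 0.5]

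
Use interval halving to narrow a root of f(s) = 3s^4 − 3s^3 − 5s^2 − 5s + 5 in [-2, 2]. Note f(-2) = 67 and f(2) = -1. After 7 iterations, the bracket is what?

midpoint 0: f = 5 > 0 → [0, 2]
midpoint 1: f = -5 < 0 → [0, 1]
midpoint 0.5: f = 1.0625 > 0 → [0.5, 1]
midpoint 0.75: f = -1.8789 < 0 → [0.5, 0.75]
midpoint 0.625: f = -0.3528 < 0 → [0.5, 0.625]
midpoint 0.5625: f = 0.3719 > 0 → [0.5625, 0.625]
midpoint 0.59375: f = 0.0134 > 0 → [0.59375, 0.625]

[0.59375, 0.625]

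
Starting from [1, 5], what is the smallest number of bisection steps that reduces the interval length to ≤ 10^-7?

Width after n steps is 4/2^n. Need 2^n ≥ 4/10^-7 = 40000000.
2^25 = 33554432 < 40000000 ≤ 2^26 = 67108864, so n = 26.

26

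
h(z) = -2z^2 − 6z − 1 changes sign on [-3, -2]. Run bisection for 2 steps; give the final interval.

[-3, -2.75]

m = -2.5, h(m) = 1.5 (+); new bracket [-3, -2.5]
m = -2.75, h(m) = 0.375 (+); new bracket [-3, -2.75]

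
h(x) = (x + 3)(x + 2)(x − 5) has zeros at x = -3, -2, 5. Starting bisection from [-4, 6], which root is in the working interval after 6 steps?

h(1) = -48 < 0, so the root lies in [1, 6]
h(3.5) = -53.625 < 0, so the root lies in [3.5, 6]
h(4.75) = -13.078125 < 0, so the root lies in [4.75, 6]
h(5.375) = 23.1621 > 0, so the root lies in [4.75, 5.375]
h(5.0625) = 3.5588 > 0, so the root lies in [4.75, 5.0625]
h(4.90625) = -5.119 < 0, so the root lies in [4.90625, 5.0625]

5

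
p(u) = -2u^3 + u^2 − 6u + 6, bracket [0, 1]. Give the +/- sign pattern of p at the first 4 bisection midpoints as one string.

+++-

p(0.5) = 3 > 0, so the root lies in [0.5, 1]
p(0.75) = 1.21875 > 0, so the root lies in [0.75, 1]
p(0.875) = 0.175781 > 0, so the root lies in [0.875, 1]
p(0.9375) = -0.394 < 0, so the root lies in [0.875, 0.9375]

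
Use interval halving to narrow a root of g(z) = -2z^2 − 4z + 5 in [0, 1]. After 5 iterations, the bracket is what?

midpoint 0.5: g = 2.5 > 0 → [0.5, 1]
midpoint 0.75: g = 0.875 > 0 → [0.75, 1]
midpoint 0.875: g = -0.03125 < 0 → [0.75, 0.875]
midpoint 0.8125: g = 0.4297 > 0 → [0.8125, 0.875]
midpoint 0.84375: g = 0.2012 > 0 → [0.84375, 0.875]

[0.84375, 0.875]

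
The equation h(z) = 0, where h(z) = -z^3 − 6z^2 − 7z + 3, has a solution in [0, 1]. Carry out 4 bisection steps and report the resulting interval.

midpoint 0.5: h = -2.125 < 0 → [0, 0.5]
midpoint 0.25: h = 0.859375 > 0 → [0.25, 0.5]
midpoint 0.375: h = -0.521484 < 0 → [0.25, 0.375]
midpoint 0.3125: h = 0.196 > 0 → [0.3125, 0.375]

[0.3125, 0.375]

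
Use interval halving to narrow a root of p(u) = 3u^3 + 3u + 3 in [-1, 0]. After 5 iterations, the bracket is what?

[-0.6875, -0.65625]

p(-0.5) = 1.125 > 0, so the root lies in [-1, -0.5]
p(-0.75) = -0.515625 < 0, so the root lies in [-0.75, -0.5]
p(-0.625) = 0.392578 > 0, so the root lies in [-0.75, -0.625]
p(-0.6875) = -0.0374 < 0, so the root lies in [-0.6875, -0.625]
p(-0.65625) = 0.1834 > 0, so the root lies in [-0.6875, -0.65625]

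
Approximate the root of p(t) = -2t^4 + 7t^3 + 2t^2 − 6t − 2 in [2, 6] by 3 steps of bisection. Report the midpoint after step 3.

m = 4, p(m) = -58 (−); new bracket [2, 4]
m = 3, p(m) = 25 (+); new bracket [3, 4]
m = 3.5, p(m) = 1.5 (+); new bracket [3.5, 4]

3.5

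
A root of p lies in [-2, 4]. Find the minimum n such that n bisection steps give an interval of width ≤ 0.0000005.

Width after n steps is 6/2^n. Need 2^n ≥ 6/0.0000005 = 12000000.
2^23 = 8388608 < 12000000 ≤ 2^24 = 16777216, so n = 24.

24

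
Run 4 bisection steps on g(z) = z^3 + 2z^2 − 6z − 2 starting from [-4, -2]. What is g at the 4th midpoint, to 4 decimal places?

-1.6035

m = -3, g(m) = 7 (+); new bracket [-4, -3]
m = -3.5, g(m) = 0.625 (+); new bracket [-4, -3.5]
m = -3.75, g(m) = -4.109375 (−); new bracket [-3.75, -3.5]
m = -3.625, g(m) = -1.6035 (−); new bracket [-3.625, -3.5]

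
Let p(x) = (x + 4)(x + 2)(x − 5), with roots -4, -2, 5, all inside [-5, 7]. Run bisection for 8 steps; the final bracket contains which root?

5

midpoint 1: p = -60 < 0 → [1, 7]
midpoint 4: p = -48 < 0 → [4, 7]
midpoint 5.5: p = 35.625 > 0 → [4, 5.5]
midpoint 4.75: p = -14.7656 < 0 → [4.75, 5.5]
midpoint 5.125: p = 8.127 > 0 → [4.75, 5.125]
midpoint 4.9375: p = -3.8752 < 0 → [4.9375, 5.125]
midpoint 5.03125: p = 1.9844 > 0 → [4.9375, 5.03125]
midpoint 4.984375: p = -0.9805 < 0 → [4.984375, 5.03125]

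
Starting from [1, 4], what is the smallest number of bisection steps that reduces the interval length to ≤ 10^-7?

25

Width after n steps is 3/2^n. Need 2^n ≥ 3/10^-7 = 30000000.
2^24 = 16777216 < 30000000 ≤ 2^25 = 33554432, so n = 25.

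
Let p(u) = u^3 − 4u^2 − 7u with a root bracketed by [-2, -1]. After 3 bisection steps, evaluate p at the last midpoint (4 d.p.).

midpoint -1.5: p = -1.875 < 0 → [-1.5, -1]
midpoint -1.25: p = 0.546875 > 0 → [-1.5, -1.25]
midpoint -1.375: p = -0.537109 < 0 → [-1.375, -1.25]

-0.5371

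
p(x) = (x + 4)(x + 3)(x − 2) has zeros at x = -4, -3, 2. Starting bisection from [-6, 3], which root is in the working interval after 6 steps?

midpoint -1.5: p = -13.125 < 0 → [-1.5, 3]
midpoint 0.75: p = -22.265625 < 0 → [0.75, 3]
midpoint 1.875: p = -3.580078 < 0 → [1.875, 3]
midpoint 2.4375: p = 15.3142 > 0 → [1.875, 2.4375]
midpoint 2.15625: p = 4.9599 > 0 → [1.875, 2.15625]
midpoint 2.015625: p = 0.4714 > 0 → [1.875, 2.015625]

2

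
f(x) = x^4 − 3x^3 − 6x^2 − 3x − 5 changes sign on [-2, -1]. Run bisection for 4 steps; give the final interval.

x = -1.5 gives f = 1.1875, positive; keep [-1.5, -1]
x = -1.25 gives f = -2.324219, negative; keep [-1.5, -1.25]
x = -1.375 gives f = -0.845459, negative; keep [-1.5, -1.375]
x = -1.4375 gives f = 0.0955, positive; keep [-1.4375, -1.375]

[-1.4375, -1.375]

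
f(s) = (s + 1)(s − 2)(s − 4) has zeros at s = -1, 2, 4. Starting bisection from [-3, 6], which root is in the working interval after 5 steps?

-1

f(1.5) = 3.125 > 0, so the root lies in [-3, 1.5]
f(-0.75) = 3.265625 > 0, so the root lies in [-3, -0.75]
f(-1.875) = -19.919922 < 0, so the root lies in [-1.875, -0.75]
f(-1.3125) = -5.4993 < 0, so the root lies in [-1.3125, -0.75]
f(-1.03125) = -0.4766 < 0, so the root lies in [-1.03125, -0.75]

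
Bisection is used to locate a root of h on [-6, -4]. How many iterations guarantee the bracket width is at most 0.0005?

12

Width after n steps is 2/2^n. Need 2^n ≥ 2/0.0005 = 4000.
2^11 = 2048 < 4000 ≤ 2^12 = 4096, so n = 12.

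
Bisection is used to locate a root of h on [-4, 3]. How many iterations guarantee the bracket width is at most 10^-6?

23

Width after n steps is 7/2^n. Need 2^n ≥ 7/10^-6 = 7000000.
2^22 = 4194304 < 7000000 ≤ 2^23 = 8388608, so n = 23.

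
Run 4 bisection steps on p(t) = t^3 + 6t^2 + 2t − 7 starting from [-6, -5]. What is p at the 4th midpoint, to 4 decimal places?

-1.2439

p(-5.5) = -2.875 < 0, so the root lies in [-5.5, -5]
p(-5.25) = 3.171875 > 0, so the root lies in [-5.5, -5.25]
p(-5.375) = 0.306641 > 0, so the root lies in [-5.5, -5.375]
p(-5.4375) = -1.2439 < 0, so the root lies in [-5.4375, -5.375]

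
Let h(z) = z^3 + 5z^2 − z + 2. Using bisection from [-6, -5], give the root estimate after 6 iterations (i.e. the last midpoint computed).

-5.265625

m = -5.5, h(m) = -7.625 (−); new bracket [-5.5, -5]
m = -5.25, h(m) = 0.359375 (+); new bracket [-5.5, -5.25]
m = -5.375, h(m) = -3.458984 (−); new bracket [-5.375, -5.25]
m = -5.3125, h(m) = -1.5071 (−); new bracket [-5.3125, -5.25]
m = -5.28125, h(m) = -0.5633 (−); new bracket [-5.28125, -5.25]
m = -5.265625, h(m) = -0.0993 (−); new bracket [-5.265625, -5.25]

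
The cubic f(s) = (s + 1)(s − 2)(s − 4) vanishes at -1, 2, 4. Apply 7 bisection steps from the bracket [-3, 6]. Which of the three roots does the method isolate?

-1

midpoint 1.5: f = 3.125 > 0 → [-3, 1.5]
midpoint -0.75: f = 3.265625 > 0 → [-3, -0.75]
midpoint -1.875: f = -19.919922 < 0 → [-1.875, -0.75]
midpoint -1.3125: f = -5.4993 < 0 → [-1.3125, -0.75]
midpoint -1.03125: f = -0.4766 < 0 → [-1.03125, -0.75]
midpoint -0.890625: f = 1.5462 > 0 → [-1.03125, -0.890625]
midpoint -0.9609375: f = 0.5738 > 0 → [-1.03125, -0.9609375]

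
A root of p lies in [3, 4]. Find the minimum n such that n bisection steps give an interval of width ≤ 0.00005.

Width after n steps is 1/2^n. Need 2^n ≥ 1/0.00005 = 20000.
2^14 = 16384 < 20000 ≤ 2^15 = 32768, so n = 15.

15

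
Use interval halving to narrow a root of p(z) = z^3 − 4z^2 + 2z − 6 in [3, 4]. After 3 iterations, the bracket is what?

[3.875, 4]

z = 3.5 gives p = -5.125, negative; keep [3.5, 4]
z = 3.75 gives p = -2.015625, negative; keep [3.75, 4]
z = 3.875 gives p = -0.126953, negative; keep [3.875, 4]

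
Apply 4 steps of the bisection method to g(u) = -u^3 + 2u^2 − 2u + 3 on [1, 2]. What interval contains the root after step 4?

m = 1.5, g(m) = 1.125 (+); new bracket [1.5, 2]
m = 1.75, g(m) = 0.265625 (+); new bracket [1.75, 2]
m = 1.875, g(m) = -0.310547 (−); new bracket [1.75, 1.875]
m = 1.8125, g(m) = -0.009 (−); new bracket [1.75, 1.8125]

[1.75, 1.8125]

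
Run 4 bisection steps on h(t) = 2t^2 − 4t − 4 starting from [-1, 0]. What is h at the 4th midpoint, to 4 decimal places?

-0.3047

midpoint -0.5: h = -1.5 < 0 → [-1, -0.5]
midpoint -0.75: h = 0.125 > 0 → [-0.75, -0.5]
midpoint -0.625: h = -0.71875 < 0 → [-0.75, -0.625]
midpoint -0.6875: h = -0.3047 < 0 → [-0.75, -0.6875]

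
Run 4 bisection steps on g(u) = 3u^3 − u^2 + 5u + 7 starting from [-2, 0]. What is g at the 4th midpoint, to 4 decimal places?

g(-1) = -2 < 0, so the root lies in [-1, 0]
g(-0.5) = 3.875 > 0, so the root lies in [-1, -0.5]
g(-0.75) = 1.421875 > 0, so the root lies in [-1, -0.75]
g(-0.875) = -0.1504 < 0, so the root lies in [-0.875, -0.75]

-0.1504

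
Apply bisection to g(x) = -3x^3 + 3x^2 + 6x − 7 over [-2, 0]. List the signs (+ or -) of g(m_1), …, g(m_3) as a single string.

m = -1, g(m) = -7 (−); new bracket [-2, -1]
m = -1.5, g(m) = 0.875 (+); new bracket [-1.5, -1]
m = -1.25, g(m) = -3.953125 (−); new bracket [-1.5, -1.25]

-+-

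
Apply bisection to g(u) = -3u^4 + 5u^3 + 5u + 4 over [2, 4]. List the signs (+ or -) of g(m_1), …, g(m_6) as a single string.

m = 3, g(m) = -89 (−); new bracket [2, 3]
m = 2.5, g(m) = -22.5625 (−); new bracket [2, 2.5]
m = 2.25, g(m) = -4.683594 (−); new bracket [2, 2.25]
m = 2.125, g(m) = 1.4309 (+); new bracket [2.125, 2.25]
m = 2.1875, g(m) = -1.418 (−); new bracket [2.125, 2.1875]
m = 2.15625, g(m) = 0.0566 (+); new bracket [2.15625, 2.1875]

---+-+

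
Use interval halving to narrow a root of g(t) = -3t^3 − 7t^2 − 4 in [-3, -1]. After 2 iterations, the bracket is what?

[-3, -2.5]

midpoint -2: g = -8 < 0 → [-3, -2]
midpoint -2.5: g = -0.875 < 0 → [-3, -2.5]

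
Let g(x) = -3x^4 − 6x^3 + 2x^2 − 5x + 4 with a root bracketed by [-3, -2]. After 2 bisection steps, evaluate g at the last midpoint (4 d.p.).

-13.9180

g(-2.5) = 5.5625 > 0, so the root lies in [-3, -2.5]
g(-2.75) = -13.917969 < 0, so the root lies in [-2.75, -2.5]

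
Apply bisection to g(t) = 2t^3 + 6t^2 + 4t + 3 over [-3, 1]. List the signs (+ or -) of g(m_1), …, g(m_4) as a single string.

midpoint -1: g = 3 > 0 → [-3, -1]
midpoint -2: g = 3 > 0 → [-3, -2]
midpoint -2.5: g = -0.75 < 0 → [-2.5, -2]
midpoint -2.25: g = 1.5938 > 0 → [-2.5, -2.25]

++-+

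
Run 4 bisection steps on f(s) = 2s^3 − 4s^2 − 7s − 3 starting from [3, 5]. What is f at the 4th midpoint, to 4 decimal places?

s = 4 gives f = 33, positive; keep [3, 4]
s = 3.5 gives f = 9.25, positive; keep [3, 3.5]
s = 3.25 gives f = 0.65625, positive; keep [3, 3.25]
s = 3.125 gives f = -2.9023, negative; keep [3.125, 3.25]

-2.9023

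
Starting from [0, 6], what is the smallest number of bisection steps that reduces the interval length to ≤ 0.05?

7

Width after n steps is 6/2^n. Need 2^n ≥ 6/0.05 = 120.
2^6 = 64 < 120 ≤ 2^7 = 128, so n = 7.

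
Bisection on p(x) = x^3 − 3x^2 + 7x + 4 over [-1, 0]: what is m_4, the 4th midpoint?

-0.4375

x = -0.5 gives p = -0.375, negative; keep [-0.5, 0]
x = -0.25 gives p = 2.046875, positive; keep [-0.5, -0.25]
x = -0.375 gives p = 0.900391, positive; keep [-0.5, -0.375]
x = -0.4375 gives p = 0.2795, positive; keep [-0.5, -0.4375]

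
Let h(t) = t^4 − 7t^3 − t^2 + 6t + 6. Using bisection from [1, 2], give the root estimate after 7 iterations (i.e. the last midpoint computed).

m = 1.5, h(m) = -5.8125 (−); new bracket [1, 1.5]
m = 1.25, h(m) = 0.707031 (+); new bracket [1.25, 1.5]
m = 1.375, h(m) = -2.263428 (−); new bracket [1.25, 1.375]
m = 1.3125, h(m) = -0.707 (−); new bracket [1.25, 1.3125]
m = 1.28125, h(m) = 0.0176 (+); new bracket [1.28125, 1.3125]
m = 1.296875, h(m) = -0.3403 (−); new bracket [1.28125, 1.296875]
m = 1.2890625, h(m) = -0.1602 (−); new bracket [1.28125, 1.2890625]

1.2890625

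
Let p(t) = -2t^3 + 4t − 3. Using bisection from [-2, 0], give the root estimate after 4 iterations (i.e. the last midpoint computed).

m = -1, p(m) = -5 (−); new bracket [-2, -1]
m = -1.5, p(m) = -2.25 (−); new bracket [-2, -1.5]
m = -1.75, p(m) = 0.71875 (+); new bracket [-1.75, -1.5]
m = -1.625, p(m) = -0.918 (−); new bracket [-1.75, -1.625]

-1.625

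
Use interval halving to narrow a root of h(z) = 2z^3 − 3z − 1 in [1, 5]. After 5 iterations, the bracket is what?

z = 3 gives h = 44, positive; keep [1, 3]
z = 2 gives h = 9, positive; keep [1, 2]
z = 1.5 gives h = 1.25, positive; keep [1, 1.5]
z = 1.25 gives h = -0.8438, negative; keep [1.25, 1.5]
z = 1.375 gives h = 0.0742, positive; keep [1.25, 1.375]

[1.25, 1.375]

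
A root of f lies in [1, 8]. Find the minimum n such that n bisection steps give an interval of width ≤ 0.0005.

Width after n steps is 7/2^n. Need 2^n ≥ 7/0.0005 = 14000.
2^13 = 8192 < 14000 ≤ 2^14 = 16384, so n = 14.

14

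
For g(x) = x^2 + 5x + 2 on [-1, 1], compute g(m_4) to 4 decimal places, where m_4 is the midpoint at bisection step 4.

g(0) = 2 > 0, so the root lies in [-1, 0]
g(-0.5) = -0.25 < 0, so the root lies in [-0.5, 0]
g(-0.25) = 0.8125 > 0, so the root lies in [-0.5, -0.25]
g(-0.375) = 0.2656 > 0, so the root lies in [-0.5, -0.375]

0.2656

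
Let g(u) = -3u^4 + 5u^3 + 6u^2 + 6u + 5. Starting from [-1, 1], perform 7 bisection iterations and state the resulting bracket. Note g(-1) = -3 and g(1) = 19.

[-0.828125, -0.8125]

u = 0 gives g = 5, positive; keep [-1, 0]
u = -0.5 gives g = 2.6875, positive; keep [-1, -0.5]
u = -0.75 gives g = 0.816406, positive; keep [-1, -0.75]
u = -0.875 gives g = -0.7644, negative; keep [-0.875, -0.75]
u = -0.8125 gives g = 0.0966, positive; keep [-0.875, -0.8125]
u = -0.84375 gives g = -0.3149, negative; keep [-0.84375, -0.8125]
u = -0.828125 gives g = -0.1045, negative; keep [-0.828125, -0.8125]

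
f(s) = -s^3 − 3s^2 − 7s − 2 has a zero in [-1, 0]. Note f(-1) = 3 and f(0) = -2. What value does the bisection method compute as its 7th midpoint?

s = -0.5 gives f = 0.875, positive; keep [-0.5, 0]
s = -0.25 gives f = -0.421875, negative; keep [-0.5, -0.25]
s = -0.375 gives f = 0.255859, positive; keep [-0.375, -0.25]
s = -0.3125 gives f = -0.075, negative; keep [-0.375, -0.3125]
s = -0.34375 gives f = 0.0924, positive; keep [-0.34375, -0.3125]
s = -0.328125 gives f = 0.0092, positive; keep [-0.328125, -0.3125]
s = -0.3203125 gives f = -0.0327, negative; keep [-0.328125, -0.3203125]

-0.3203125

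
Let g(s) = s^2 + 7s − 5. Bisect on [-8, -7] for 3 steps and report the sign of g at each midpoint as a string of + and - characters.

-+-

midpoint -7.5: g = -1.25 < 0 → [-8, -7.5]
midpoint -7.75: g = 0.8125 > 0 → [-7.75, -7.5]
midpoint -7.625: g = -0.234375 < 0 → [-7.75, -7.625]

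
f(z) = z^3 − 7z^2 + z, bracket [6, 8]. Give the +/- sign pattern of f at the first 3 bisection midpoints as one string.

+--

f(7) = 7 > 0, so the root lies in [6, 7]
f(6.5) = -14.625 < 0, so the root lies in [6.5, 7]
f(6.75) = -4.640625 < 0, so the root lies in [6.75, 7]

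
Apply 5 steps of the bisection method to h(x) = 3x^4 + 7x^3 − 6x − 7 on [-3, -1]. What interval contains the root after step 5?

[-2.1875, -2.125]

midpoint -2: h = -3 < 0 → [-3, -2]
midpoint -2.5: h = 15.8125 > 0 → [-2.5, -2]
midpoint -2.25: h = 3.652344 > 0 → [-2.25, -2]
midpoint -2.125: h = -0.2473 < 0 → [-2.25, -2.125]
midpoint -2.1875: h = 1.5455 > 0 → [-2.1875, -2.125]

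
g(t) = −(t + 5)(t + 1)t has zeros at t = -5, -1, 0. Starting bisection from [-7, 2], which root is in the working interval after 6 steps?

m = -2.5, g(m) = -9.375 (−); new bracket [-7, -2.5]
m = -4.75, g(m) = -4.453125 (−); new bracket [-7, -4.75]
m = -5.875, g(m) = 25.060547 (+); new bracket [-5.875, -4.75]
m = -5.3125, g(m) = 7.1594 (+); new bracket [-5.3125, -4.75]
m = -5.03125, g(m) = 0.6338 (+); new bracket [-5.03125, -4.75]
m = -4.890625, g(m) = -2.0811 (−); new bracket [-5.03125, -4.890625]

-5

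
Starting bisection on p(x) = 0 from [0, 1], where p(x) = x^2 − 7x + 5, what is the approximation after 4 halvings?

0.8125

m = 0.5, p(m) = 1.75 (+); new bracket [0.5, 1]
m = 0.75, p(m) = 0.3125 (+); new bracket [0.75, 1]
m = 0.875, p(m) = -0.359375 (−); new bracket [0.75, 0.875]
m = 0.8125, p(m) = -0.0273 (−); new bracket [0.75, 0.8125]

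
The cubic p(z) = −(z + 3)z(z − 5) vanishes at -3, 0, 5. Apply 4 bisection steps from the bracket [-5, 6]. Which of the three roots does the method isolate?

midpoint 0.5: p = 7.875 > 0 → [0.5, 6]
midpoint 3.25: p = 35.546875 > 0 → [3.25, 6]
midpoint 4.625: p = 13.224609 > 0 → [4.625, 6]
midpoint 5.3125: p = -13.8 < 0 → [4.625, 5.3125]

5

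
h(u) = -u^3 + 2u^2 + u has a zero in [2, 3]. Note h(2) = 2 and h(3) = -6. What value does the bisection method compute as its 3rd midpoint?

h(2.5) = -0.625 < 0, so the root lies in [2, 2.5]
h(2.25) = 0.984375 > 0, so the root lies in [2.25, 2.5]
h(2.375) = 0.259766 > 0, so the root lies in [2.375, 2.5]

2.375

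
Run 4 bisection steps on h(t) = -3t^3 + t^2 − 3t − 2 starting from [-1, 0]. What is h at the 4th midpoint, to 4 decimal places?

-0.2449

m = -0.5, h(m) = 0.125 (+); new bracket [-0.5, 0]
m = -0.25, h(m) = -1.140625 (−); new bracket [-0.5, -0.25]
m = -0.375, h(m) = -0.576172 (−); new bracket [-0.5, -0.375]
m = -0.4375, h(m) = -0.2449 (−); new bracket [-0.5, -0.4375]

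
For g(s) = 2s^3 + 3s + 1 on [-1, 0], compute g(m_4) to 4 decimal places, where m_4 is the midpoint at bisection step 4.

s = -0.5 gives g = -0.75, negative; keep [-0.5, 0]
s = -0.25 gives g = 0.21875, positive; keep [-0.5, -0.25]
s = -0.375 gives g = -0.230469, negative; keep [-0.375, -0.25]
s = -0.3125 gives g = 0.0015, positive; keep [-0.375, -0.3125]

0.0015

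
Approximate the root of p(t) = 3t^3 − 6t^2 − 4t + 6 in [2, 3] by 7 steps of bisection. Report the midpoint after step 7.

2.1953125

t = 2.5 gives p = 5.375, positive; keep [2, 2.5]
t = 2.25 gives p = 0.796875, positive; keep [2, 2.25]
t = 2.125 gives p = -0.806641, negative; keep [2.125, 2.25]
t = 2.1875 gives p = -0.0583, negative; keep [2.1875, 2.25]
t = 2.21875 gives p = 0.3556, positive; keep [2.1875, 2.21875]
t = 2.203125 gives p = 0.1453, positive; keep [2.1875, 2.203125]
t = 2.1953125 gives p = 0.0426, positive; keep [2.1875, 2.1953125]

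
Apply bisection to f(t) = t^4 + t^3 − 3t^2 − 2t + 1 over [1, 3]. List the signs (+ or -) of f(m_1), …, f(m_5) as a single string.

f(2) = 9 > 0, so the root lies in [1, 2]
f(1.5) = -0.3125 < 0, so the root lies in [1.5, 2]
f(1.75) = 3.050781 > 0, so the root lies in [1.5, 1.75]
f(1.625) = 1.092 > 0, so the root lies in [1.5, 1.625]
f(1.5625) = 0.3259 > 0, so the root lies in [1.5, 1.5625]

+-+++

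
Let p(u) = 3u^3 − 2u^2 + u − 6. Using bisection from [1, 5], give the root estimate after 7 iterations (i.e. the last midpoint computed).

m = 3, p(m) = 60 (+); new bracket [1, 3]
m = 2, p(m) = 12 (+); new bracket [1, 2]
m = 1.5, p(m) = 1.125 (+); new bracket [1, 1.5]
m = 1.25, p(m) = -2.0156 (−); new bracket [1.25, 1.5]
m = 1.375, p(m) = -0.6074 (−); new bracket [1.375, 1.5]
m = 1.4375, p(m) = 0.2161 (+); new bracket [1.375, 1.4375]
m = 1.40625, p(m) = -0.2061 (−); new bracket [1.40625, 1.4375]

1.40625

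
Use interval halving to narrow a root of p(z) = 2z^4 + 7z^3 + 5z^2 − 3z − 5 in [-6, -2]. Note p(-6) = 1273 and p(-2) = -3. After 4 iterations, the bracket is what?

[-2.5, -2.25]

z = -4 gives p = 151, positive; keep [-4, -2]
z = -3 gives p = 22, positive; keep [-3, -2]
z = -2.5 gives p = 2.5, positive; keep [-2.5, -2]
z = -2.25 gives p = -1.4141, negative; keep [-2.5, -2.25]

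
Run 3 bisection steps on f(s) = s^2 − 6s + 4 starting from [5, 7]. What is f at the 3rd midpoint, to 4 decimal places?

f(6) = 4 > 0, so the root lies in [5, 6]
f(5.5) = 1.25 > 0, so the root lies in [5, 5.5]
f(5.25) = 0.0625 > 0, so the root lies in [5, 5.25]

0.0625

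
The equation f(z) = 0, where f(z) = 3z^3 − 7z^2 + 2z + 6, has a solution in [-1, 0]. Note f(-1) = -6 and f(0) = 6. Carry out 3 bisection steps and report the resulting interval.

[-0.75, -0.625]

z = -0.5 gives f = 2.875, positive; keep [-1, -0.5]
z = -0.75 gives f = -0.703125, negative; keep [-0.75, -0.5]
z = -0.625 gives f = 1.283203, positive; keep [-0.75, -0.625]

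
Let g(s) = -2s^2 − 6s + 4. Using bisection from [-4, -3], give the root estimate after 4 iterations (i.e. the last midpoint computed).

-3.5625

midpoint -3.5: g = 0.5 > 0 → [-4, -3.5]
midpoint -3.75: g = -1.625 < 0 → [-3.75, -3.5]
midpoint -3.625: g = -0.53125 < 0 → [-3.625, -3.5]
midpoint -3.5625: g = -0.0078 < 0 → [-3.5625, -3.5]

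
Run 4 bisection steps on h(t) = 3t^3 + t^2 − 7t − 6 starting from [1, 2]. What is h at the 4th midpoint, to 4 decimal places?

-0.5486

midpoint 1.5: h = -4.125 < 0 → [1.5, 2]
midpoint 1.75: h = 0.890625 > 0 → [1.5, 1.75]
midpoint 1.625: h = -1.861328 < 0 → [1.625, 1.75]
midpoint 1.6875: h = -0.5486 < 0 → [1.6875, 1.75]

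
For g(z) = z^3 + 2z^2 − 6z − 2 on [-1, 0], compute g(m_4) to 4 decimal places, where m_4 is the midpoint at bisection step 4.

z = -0.5 gives g = 1.375, positive; keep [-0.5, 0]
z = -0.25 gives g = -0.390625, negative; keep [-0.5, -0.25]
z = -0.375 gives g = 0.478516, positive; keep [-0.375, -0.25]
z = -0.3125 gives g = 0.0398, positive; keep [-0.3125, -0.25]

0.0398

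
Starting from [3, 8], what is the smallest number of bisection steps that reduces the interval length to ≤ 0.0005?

Width after n steps is 5/2^n. Need 2^n ≥ 5/0.0005 = 10000.
2^13 = 8192 < 10000 ≤ 2^14 = 16384, so n = 14.

14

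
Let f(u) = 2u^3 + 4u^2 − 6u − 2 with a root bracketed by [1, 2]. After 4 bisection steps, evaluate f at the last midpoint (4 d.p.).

-0.1353

f(1.5) = 4.75 > 0, so the root lies in [1, 1.5]
f(1.25) = 0.65625 > 0, so the root lies in [1, 1.25]
f(1.125) = -0.839844 < 0, so the root lies in [1.125, 1.25]
f(1.1875) = -0.1353 < 0, so the root lies in [1.1875, 1.25]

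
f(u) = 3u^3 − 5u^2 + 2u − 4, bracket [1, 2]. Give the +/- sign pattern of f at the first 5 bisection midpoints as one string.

midpoint 1.5: f = -2.125 < 0 → [1.5, 2]
midpoint 1.75: f = 0.265625 > 0 → [1.5, 1.75]
midpoint 1.625: f = -1.080078 < 0 → [1.625, 1.75]
midpoint 1.6875: f = -0.447 < 0 → [1.6875, 1.75]
midpoint 1.71875: f = -0.1009 < 0 → [1.71875, 1.75]

-+---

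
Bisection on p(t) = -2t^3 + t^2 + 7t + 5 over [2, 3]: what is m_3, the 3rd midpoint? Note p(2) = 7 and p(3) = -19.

2.375

t = 2.5 gives p = -2.5, negative; keep [2, 2.5]
t = 2.25 gives p = 3.03125, positive; keep [2.25, 2.5]
t = 2.375 gives p = 0.472656, positive; keep [2.375, 2.5]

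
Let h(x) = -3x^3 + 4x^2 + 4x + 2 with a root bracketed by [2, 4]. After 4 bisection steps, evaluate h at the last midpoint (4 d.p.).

-0.2246

h(3) = -31 < 0, so the root lies in [2, 3]
h(2.5) = -9.875 < 0, so the root lies in [2, 2.5]
h(2.25) = -2.921875 < 0, so the root lies in [2, 2.25]
h(2.125) = -0.2246 < 0, so the root lies in [2, 2.125]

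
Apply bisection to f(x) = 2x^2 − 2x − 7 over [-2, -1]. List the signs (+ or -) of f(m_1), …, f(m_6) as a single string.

+--+--

f(-1.5) = 0.5 > 0, so the root lies in [-1.5, -1]
f(-1.25) = -1.375 < 0, so the root lies in [-1.5, -1.25]
f(-1.375) = -0.46875 < 0, so the root lies in [-1.5, -1.375]
f(-1.4375) = 0.0078 > 0, so the root lies in [-1.4375, -1.375]
f(-1.40625) = -0.2324 < 0, so the root lies in [-1.4375, -1.40625]
f(-1.421875) = -0.1128 < 0, so the root lies in [-1.4375, -1.421875]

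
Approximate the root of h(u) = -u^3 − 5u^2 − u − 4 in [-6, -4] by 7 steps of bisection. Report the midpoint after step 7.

u = -5 gives h = 1, positive; keep [-5, -4]
u = -4.5 gives h = -9.625, negative; keep [-5, -4.5]
u = -4.75 gives h = -4.890625, negative; keep [-5, -4.75]
u = -4.875 gives h = -2.0957, negative; keep [-5, -4.875]
u = -4.9375 gives h = -0.5862, negative; keep [-5, -4.9375]
u = -4.96875 gives h = 0.1972, positive; keep [-4.96875, -4.9375]
u = -4.953125 gives h = -0.1969, negative; keep [-4.96875, -4.953125]

-4.953125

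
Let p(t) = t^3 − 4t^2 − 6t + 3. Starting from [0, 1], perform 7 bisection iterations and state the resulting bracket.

[0.3984375, 0.40625]

p(0.5) = -0.875 < 0, so the root lies in [0, 0.5]
p(0.25) = 1.265625 > 0, so the root lies in [0.25, 0.5]
p(0.375) = 0.240234 > 0, so the root lies in [0.375, 0.5]
p(0.4375) = -0.3069 < 0, so the root lies in [0.375, 0.4375]
p(0.40625) = -0.0306 < 0, so the root lies in [0.375, 0.40625]
p(0.390625) = 0.1055 > 0, so the root lies in [0.390625, 0.40625]
p(0.3984375) = 0.0376 > 0, so the root lies in [0.3984375, 0.40625]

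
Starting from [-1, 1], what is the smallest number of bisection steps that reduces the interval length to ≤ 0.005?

Width after n steps is 2/2^n. Need 2^n ≥ 2/0.005 = 400.
2^8 = 256 < 400 ≤ 2^9 = 512, so n = 9.

9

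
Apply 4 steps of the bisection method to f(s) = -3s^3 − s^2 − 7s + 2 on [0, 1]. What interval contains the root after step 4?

f(0.5) = -2.125 < 0, so the root lies in [0, 0.5]
f(0.25) = 0.140625 > 0, so the root lies in [0.25, 0.5]
f(0.375) = -0.923828 < 0, so the root lies in [0.25, 0.375]
f(0.3125) = -0.3767 < 0, so the root lies in [0.25, 0.3125]

[0.25, 0.3125]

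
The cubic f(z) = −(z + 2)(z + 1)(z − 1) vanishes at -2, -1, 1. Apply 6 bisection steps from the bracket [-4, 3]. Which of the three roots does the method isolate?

1

f(-0.5) = 1.125 > 0, so the root lies in [-0.5, 3]
f(1.25) = -1.828125 < 0, so the root lies in [-0.5, 1.25]
f(0.375) = 2.041016 > 0, so the root lies in [0.375, 1.25]
f(0.8125) = 0.9558 > 0, so the root lies in [0.8125, 1.25]
f(1.03125) = -0.1924 < 0, so the root lies in [0.8125, 1.03125]
f(0.921875) = 0.4387 > 0, so the root lies in [0.921875, 1.03125]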